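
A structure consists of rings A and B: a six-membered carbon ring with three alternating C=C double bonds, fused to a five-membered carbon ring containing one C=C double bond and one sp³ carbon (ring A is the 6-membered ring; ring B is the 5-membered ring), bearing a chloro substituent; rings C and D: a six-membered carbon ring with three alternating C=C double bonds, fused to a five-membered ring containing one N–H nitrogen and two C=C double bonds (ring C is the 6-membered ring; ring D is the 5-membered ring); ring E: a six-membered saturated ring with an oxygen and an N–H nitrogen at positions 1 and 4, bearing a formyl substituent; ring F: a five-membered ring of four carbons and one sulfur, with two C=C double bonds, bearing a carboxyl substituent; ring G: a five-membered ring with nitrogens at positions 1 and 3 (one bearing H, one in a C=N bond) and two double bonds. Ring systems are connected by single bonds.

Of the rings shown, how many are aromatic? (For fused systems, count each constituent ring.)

Ring A has a continuous p-orbital overlap around the ring; 3 ring double bonds give 6 π electrons. Since 6 = 4n+2 (n=1), ring A is aromatic (benzene ring).
Ring B has one sp³ carbon, so it is not fully conjugated — not aromatic (cyclopentene ring).
Rings C and D form a fused bicyclic system (with one N–H) with 9 sp² atoms and 10 π electrons from ring double bonds plus a heteroatom lone pair. 10 = 4(2)+2, so the system is aromatic and both rings count as aromatic (indole).
Ring E has only sp³ atoms, so it is not fully conjugated — not aromatic (morpholine).
Ring F is planar and fully conjugated; 2 ring double bonds (4 π electrons) plus a heteroatom lone pair (2) give 6 π electrons. 6 = 4(1)+2, so ring F is aromatic (thiophene).
Ring G is planar and fully conjugated; 2 ring double bonds (4 π electrons) plus a heteroatom lone pair (2) give 6 π electrons. Since 6 = 4n+2 (n=1), ring G is aromatic (imidazole).
Aromatic: A, C, D, F, G. Total: 5.

5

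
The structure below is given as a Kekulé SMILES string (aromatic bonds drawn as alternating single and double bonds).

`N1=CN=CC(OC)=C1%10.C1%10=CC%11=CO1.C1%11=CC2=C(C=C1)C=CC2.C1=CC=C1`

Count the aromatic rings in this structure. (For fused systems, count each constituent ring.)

3

The SMILES encodes a six-membered ring with nitrogens at positions 1 and 3 and three alternating double bonds; a five-membered ring of four carbons and one oxygen, with two C=C double bonds; a six-membered carbon ring with three alternating C=C double bonds, fused to a five-membered carbon ring containing one C=C double bond and one sp³ carbon; a four-membered carbon ring with two alternating C=C double bonds.
The 6-membered ring with two nitrogens (1,3) has a continuous p-orbital overlap around the ring; 3 ring double bonds give 6 π electrons. 6 = 4(1)+2, so it is aromatic (pyrimidine).
The 5-membered ring with one oxygen is fully conjugated (every ring atom contributes a p orbital); 2 ring double bonds (4 π electrons) plus a heteroatom lone pair (2) give 6 π electrons. That satisfies 4n+2 with n=1, so it is aromatic (furan).
The 6-membered ring is fully conjugated (every ring atom contributes a p orbital); 3 ring double bonds give 6 π electrons. That satisfies 4n+2 with n=1, so it is aromatic (benzene ring).
The 5-membered ring has one sp³ carbon, so it is not fully conjugated — not aromatic (cyclopentene ring).
The 4-membered ring has only sp² ring atoms; a planar conformation would have a fully conjugated π system of 4 electrons. But 4 = 4(1), which is 4n not 4n+2, so it is not aromatic (cyclobutadiene) — cyclobutadiene is antiaromatic and distorts to a rectangle.
3 of the 5 rings are aromatic. Total: 3.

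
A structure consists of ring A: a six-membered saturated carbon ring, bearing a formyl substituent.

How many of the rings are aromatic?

Ring A has only sp³ atoms, so it is not fully conjugated — not aromatic (cyclohexane).

0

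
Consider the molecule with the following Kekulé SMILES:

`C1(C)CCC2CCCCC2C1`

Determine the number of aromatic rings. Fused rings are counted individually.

0

The SMILES encodes two fused six-membered saturated carbon rings.
The 6-membered ring has only sp³ atoms, so it is not fully conjugated — not aromatic (cyclohexane ring).
The second 6-membered ring has only sp³ atoms, so it is not fully conjugated — not aromatic (cyclohexane ring).
None of the rings are aromatic. Total: 0.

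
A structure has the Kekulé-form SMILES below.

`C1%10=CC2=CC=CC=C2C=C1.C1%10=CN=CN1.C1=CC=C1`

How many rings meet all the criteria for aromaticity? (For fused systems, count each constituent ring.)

3

The SMILES encodes two fused six-membered carbon rings, each with three alternating C=C double bonds; a five-membered ring with nitrogens at positions 1 and 3 (one bearing H, one in a C=N bond) and two double bonds; a four-membered carbon ring with two alternating C=C double bonds.
The fused 6/6-membered bicyclic is a single π system with 10 sp² atoms and 10 π electrons from ring double bonds. 10 = 4(2)+2, so the system is aromatic and both rings count as aromatic (naphthalene).
The 5-membered ring with two nitrogens (one N–H, one =N–) has a continuous p-orbital overlap around the ring; 2 ring double bonds (4 π electrons) plus a heteroatom lone pair (2) give 6 π electrons. That satisfies 4n+2 with n=1, so it is aromatic (imidazole).
The 4-membered ring has only sp² ring atoms; a planar conformation would have a fully conjugated π system of 4 electrons. But 4 = 4(1), which is 4n not 4n+2, so it is not aromatic (cyclobutadiene) — cyclobutadiene is antiaromatic and distorts to a rectangle.
3 of the 4 rings are aromatic. Total: 3.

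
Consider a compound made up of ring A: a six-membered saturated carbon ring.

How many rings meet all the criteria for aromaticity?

0

Ring A has only sp³ atoms, so it is not fully conjugated — not aromatic (cyclohexane).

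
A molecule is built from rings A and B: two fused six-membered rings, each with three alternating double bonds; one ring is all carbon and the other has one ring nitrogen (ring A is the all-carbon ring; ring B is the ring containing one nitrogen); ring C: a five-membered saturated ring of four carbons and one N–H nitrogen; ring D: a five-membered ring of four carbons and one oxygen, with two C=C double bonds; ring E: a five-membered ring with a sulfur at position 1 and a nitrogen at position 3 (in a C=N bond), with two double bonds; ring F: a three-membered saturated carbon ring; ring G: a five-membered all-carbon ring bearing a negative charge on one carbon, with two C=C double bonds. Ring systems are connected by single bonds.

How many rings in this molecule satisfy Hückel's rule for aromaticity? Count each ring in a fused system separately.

5

Rings A and B form a fused bicyclic system (with one nitrogen) with 10 sp² atoms and 10 π electrons from ring double bonds. 10 = 4(2)+2, so the system is aromatic and both rings count as aromatic (quinoline).
Ring C has only sp³ atoms, so it is not fully conjugated — not aromatic (pyrrolidine).
Ring D is planar and fully conjugated; 2 ring double bonds (4 π electrons) plus a heteroatom lone pair (2) give 6 π electrons. 6 = 4(1)+2, so ring D is aromatic (furan).
Ring E has a continuous p-orbital overlap around the ring; 2 ring double bonds (4 π electrons) plus a heteroatom lone pair (2) give 6 π electrons. 6 = 4(1)+2, so ring E is aromatic (thiazole).
Ring F has only sp³ atoms, so it is not fully conjugated — not aromatic (cyclopropane).
Ring G is planar and fully conjugated; 2 ring double bonds (4 π electrons) plus the carbanion lone pair (2) give 6 π electrons. That satisfies 4n+2 with n=1, so ring G is aromatic (cyclopentadienyl anion).
Aromatic: A, B, D, E, G. Total: 5.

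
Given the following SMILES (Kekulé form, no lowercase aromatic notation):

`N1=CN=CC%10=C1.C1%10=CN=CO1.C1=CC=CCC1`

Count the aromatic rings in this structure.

The SMILES encodes a six-membered ring with nitrogens at positions 1 and 3 and three alternating double bonds; a five-membered ring with an oxygen at position 1 and a nitrogen at position 3 (in a C=N bond), with two double bonds; a six-membered carbon ring with two conjugated C=C double bonds and two sp³ carbons.
The 6-membered ring with two nitrogens (1,3) is planar and fully conjugated; 3 ring double bonds give 6 π electrons. That satisfies 4n+2 with n=1, so it is aromatic (pyrimidine).
The 5-membered ring with one oxygen and one =N– is planar and fully conjugated; 2 ring double bonds (4 π electrons) plus a heteroatom lone pair (2) give 6 π electrons. Since 6 = 4n+2 (n=1), it is aromatic (oxazole).
The 6-membered ring has two sp³ carbons, so it is not fully conjugated — not aromatic (1,3-cyclohexadiene).
2 of the 3 rings are aromatic. Total: 2.

2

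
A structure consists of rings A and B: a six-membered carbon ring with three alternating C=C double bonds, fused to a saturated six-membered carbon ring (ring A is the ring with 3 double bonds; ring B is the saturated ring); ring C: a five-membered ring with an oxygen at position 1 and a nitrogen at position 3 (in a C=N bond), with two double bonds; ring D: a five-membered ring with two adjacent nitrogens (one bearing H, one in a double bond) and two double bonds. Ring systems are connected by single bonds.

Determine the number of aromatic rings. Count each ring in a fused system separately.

3

Ring A is planar and fully conjugated; 3 ring double bonds give 6 π electrons. That satisfies 4n+2 with n=1, so ring A is aromatic (benzene ring).
Ring B has four sp³ carbons, so it is not fully conjugated — not aromatic (cyclohexane ring).
Ring C is fully conjugated (every ring atom contributes a p orbital); 2 ring double bonds (4 π electrons) plus a heteroatom lone pair (2) give 6 π electrons. Since 6 = 4n+2 (n=1), ring C is aromatic (oxazole).
Ring D has a continuous p-orbital overlap around the ring; 2 ring double bonds (4 π electrons) plus a heteroatom lone pair (2) give 6 π electrons. Since 6 = 4n+2 (n=1), ring D is aromatic (pyrazole).
Aromatic: A, C, D. Total: 3.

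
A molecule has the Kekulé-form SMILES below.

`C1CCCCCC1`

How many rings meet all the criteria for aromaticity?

0

The SMILES encodes a seven-membered saturated carbon ring.
The 7-membered ring has only sp³ atoms, so it is not fully conjugated — not aromatic (cycloheptane).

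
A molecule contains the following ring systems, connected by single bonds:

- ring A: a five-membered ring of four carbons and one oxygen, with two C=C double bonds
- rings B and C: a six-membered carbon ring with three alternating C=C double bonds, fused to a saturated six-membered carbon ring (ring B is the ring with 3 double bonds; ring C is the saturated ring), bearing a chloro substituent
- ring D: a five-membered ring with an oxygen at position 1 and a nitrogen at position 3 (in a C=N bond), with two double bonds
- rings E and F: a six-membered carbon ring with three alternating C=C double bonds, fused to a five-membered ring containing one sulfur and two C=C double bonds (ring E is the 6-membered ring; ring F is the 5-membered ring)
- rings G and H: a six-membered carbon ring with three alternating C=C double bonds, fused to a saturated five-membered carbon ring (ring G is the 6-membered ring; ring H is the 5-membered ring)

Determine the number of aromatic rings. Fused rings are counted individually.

6

Ring A has a continuous p-orbital overlap around the ring; 2 ring double bonds (4 π electrons) plus a heteroatom lone pair (2) give 6 π electrons. 6 = 4(1)+2, so ring A is aromatic (furan).
Ring B is planar and fully conjugated; 3 ring double bonds give 6 π electrons. Since 6 = 4n+2 (n=1), ring B is aromatic (benzene ring).
Ring C has four sp³ carbons, so it is not fully conjugated — not aromatic (cyclohexane ring).
Ring D has a continuous p-orbital overlap around the ring; 2 ring double bonds (4 π electrons) plus a heteroatom lone pair (2) give 6 π electrons. 6 = 4(1)+2, so ring D is aromatic (oxazole).
Rings E and F form a fused bicyclic system (with one sulfur) with 9 sp² atoms and 10 π electrons from ring double bonds plus a heteroatom lone pair. 10 = 4(2)+2, so the system is aromatic and both rings count as aromatic (benzothiophene).
Ring G has a continuous p-orbital overlap around the ring; 3 ring double bonds give 6 π electrons. Since 6 = 4n+2 (n=1), ring G is aromatic (benzene ring).
Ring H has three sp³ carbons, so it is not fully conjugated — not aromatic (cyclopentane ring).
Aromatic: A, B, D, E, F, G. Total: 6.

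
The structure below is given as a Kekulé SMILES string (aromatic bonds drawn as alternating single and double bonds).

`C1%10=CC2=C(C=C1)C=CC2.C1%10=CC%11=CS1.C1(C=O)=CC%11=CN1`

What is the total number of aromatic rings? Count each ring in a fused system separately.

The SMILES encodes a six-membered carbon ring with three alternating C=C double bonds, fused to a five-membered carbon ring containing one C=C double bond and one sp³ carbon; a five-membered ring of four carbons and one sulfur, with two C=C double bonds; a five-membered ring of four carbons and one nitrogen bearing a hydrogen, with two C=C double bonds.
The 6-membered ring is fully conjugated (every ring atom contributes a p orbital); 3 ring double bonds give 6 π electrons. That satisfies 4n+2 with n=1, so it is aromatic (benzene ring).
The 5-membered ring has one sp³ carbon, so it is not fully conjugated — not aromatic (cyclopentene ring).
The 5-membered ring with one sulfur is planar and fully conjugated; 2 ring double bonds (4 π electrons) plus a heteroatom lone pair (2) give 6 π electrons. Since 6 = 4n+2 (n=1), it is aromatic (thiophene).
The 5-membered ring with one N–H is fully conjugated (every ring atom contributes a p orbital); 2 ring double bonds (4 π electrons) plus a heteroatom lone pair (2) give 6 π electrons. 6 = 4(1)+2, so it is aromatic (pyrrole).
3 of the 4 rings are aromatic. Total: 3.

3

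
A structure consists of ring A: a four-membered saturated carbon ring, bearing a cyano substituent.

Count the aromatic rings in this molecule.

0

Ring A has only sp³ atoms, so it is not fully conjugated — not aromatic (cyclobutane).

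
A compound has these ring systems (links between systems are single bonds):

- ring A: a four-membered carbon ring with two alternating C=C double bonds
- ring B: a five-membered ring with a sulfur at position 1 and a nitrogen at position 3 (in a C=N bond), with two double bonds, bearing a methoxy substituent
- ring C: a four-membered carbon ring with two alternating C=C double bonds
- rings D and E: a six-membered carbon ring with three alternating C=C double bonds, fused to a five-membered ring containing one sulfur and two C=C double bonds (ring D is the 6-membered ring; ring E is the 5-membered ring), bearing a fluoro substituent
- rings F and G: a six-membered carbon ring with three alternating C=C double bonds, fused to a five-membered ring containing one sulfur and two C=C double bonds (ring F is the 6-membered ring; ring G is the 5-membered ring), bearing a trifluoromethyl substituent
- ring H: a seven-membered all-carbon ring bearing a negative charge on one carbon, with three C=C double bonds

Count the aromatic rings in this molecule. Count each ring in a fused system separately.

Ring A has only sp² ring atoms; a planar conformation would have a fully conjugated π system of 4 electrons. But 4 = 4(1), which is 4n not 4n+2, so ring A is not aromatic (cyclobutadiene) — cyclobutadiene is antiaromatic and distorts to a rectangle.
Ring B has a continuous p-orbital overlap around the ring; 2 ring double bonds (4 π electrons) plus a heteroatom lone pair (2) give 6 π electrons. Since 6 = 4n+2 (n=1), ring B is aromatic (thiazole).
Ring C has only sp² ring atoms; a planar conformation would have a fully conjugated π system of 4 electrons. But 4 = 4(1), which is 4n not 4n+2, so ring C is not aromatic (cyclobutadiene) — cyclobutadiene is antiaromatic and distorts to a rectangle.
Rings D and E form a fused bicyclic system (with one sulfur) with 9 sp² atoms and 10 π electrons from ring double bonds plus a heteroatom lone pair. 10 = 4(2)+2, so the system is aromatic and both rings count as aromatic (benzothiophene).
Rings F and G form a fused bicyclic system (with one sulfur) with 9 sp² atoms and 10 π electrons from ring double bonds plus a heteroatom lone pair. 10 = 4(2)+2, so the system is aromatic and both rings count as aromatic (benzothiophene).
Ring H has only sp² ring atoms; a planar conformation would have a fully conjugated π system of 8 electrons. But 8 = 4(2), which is 4n not 4n+2, so ring H is not aromatic (cycloheptatrienyl anion).
Aromatic: B, D, E, F, G. Total: 5.

5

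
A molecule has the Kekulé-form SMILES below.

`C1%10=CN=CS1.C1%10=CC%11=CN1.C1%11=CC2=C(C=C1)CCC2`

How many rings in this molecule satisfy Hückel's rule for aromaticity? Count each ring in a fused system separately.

3

The SMILES encodes a five-membered ring with a sulfur at position 1 and a nitrogen at position 3 (in a C=N bond), with two double bonds; a five-membered ring of four carbons and one nitrogen bearing a hydrogen, with two C=C double bonds; a six-membered carbon ring with three alternating C=C double bonds, fused to a saturated five-membered carbon ring.
The 5-membered ring with one sulfur and one =N– is planar and fully conjugated; 2 ring double bonds (4 π electrons) plus a heteroatom lone pair (2) give 6 π electrons. That satisfies 4n+2 with n=1, so it is aromatic (thiazole).
The 5-membered ring with one N–H has a continuous p-orbital overlap around the ring; 2 ring double bonds (4 π electrons) plus a heteroatom lone pair (2) give 6 π electrons. 6 = 4(1)+2, so it is aromatic (pyrrole).
The 6-membered ring is fully conjugated (every ring atom contributes a p orbital); 3 ring double bonds give 6 π electrons. 6 = 4(1)+2, so it is aromatic (benzene ring).
The 5-membered ring has three sp³ carbons, so it is not fully conjugated — not aromatic (cyclopentane ring).
3 of the 4 rings are aromatic. Total: 3.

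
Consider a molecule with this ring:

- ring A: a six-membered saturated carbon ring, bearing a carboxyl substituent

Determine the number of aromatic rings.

0

Ring A has only sp³ atoms, so it is not fully conjugated — not aromatic (cyclohexane).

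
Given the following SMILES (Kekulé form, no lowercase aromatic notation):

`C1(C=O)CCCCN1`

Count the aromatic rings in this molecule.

0

The SMILES encodes a six-membered saturated ring of five carbons and one N–H nitrogen.
The 6-membered ring with one N–H has only sp³ atoms, so it is not fully conjugated — not aromatic (piperidine).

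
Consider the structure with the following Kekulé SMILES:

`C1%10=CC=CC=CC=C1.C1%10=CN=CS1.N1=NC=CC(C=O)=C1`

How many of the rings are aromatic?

2

The SMILES encodes an eight-membered carbon ring with four alternating C=C double bonds; a five-membered ring with a sulfur at position 1 and a nitrogen at position 3 (in a C=N bond), with two double bonds; a six-membered ring with two adjacent nitrogens and three alternating double bonds.
The 8-membered ring has only sp² ring atoms; a planar conformation would have a fully conjugated π system of 8 electrons. But 8 = 4(2), which is 4n not 4n+2, so it is not aromatic (cyclooctatetraene) — cyclooctatetraene distorts into a non-planar tub to avoid antiaromaticity.
The 5-membered ring with one sulfur and one =N– is fully conjugated (every ring atom contributes a p orbital); 2 ring double bonds (4 π electrons) plus a heteroatom lone pair (2) give 6 π electrons. That satisfies 4n+2 with n=1, so it is aromatic (thiazole).
The 6-membered ring with two nitrogens (1,2) is planar and fully conjugated; 3 ring double bonds give 6 π electrons. Since 6 = 4n+2 (n=1), it is aromatic (pyridazine).
2 of the 3 rings are aromatic. Total: 2.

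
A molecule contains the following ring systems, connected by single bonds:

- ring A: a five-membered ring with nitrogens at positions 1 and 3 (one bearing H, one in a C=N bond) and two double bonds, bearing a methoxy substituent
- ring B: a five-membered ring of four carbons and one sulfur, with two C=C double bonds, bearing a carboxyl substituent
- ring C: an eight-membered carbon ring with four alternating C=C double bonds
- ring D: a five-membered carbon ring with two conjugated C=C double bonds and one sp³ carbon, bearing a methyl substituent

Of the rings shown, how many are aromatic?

Ring A is fully conjugated (every ring atom contributes a p orbital); 2 ring double bonds (4 π electrons) plus a heteroatom lone pair (2) give 6 π electrons. 6 = 4(1)+2, so ring A is aromatic (imidazole).
Ring B has a continuous p-orbital overlap around the ring; 2 ring double bonds (4 π electrons) plus a heteroatom lone pair (2) give 6 π electrons. Since 6 = 4n+2 (n=1), ring B is aromatic (thiophene).
Ring C has only sp² ring atoms; a planar conformation would have a fully conjugated π system of 8 electrons. But 8 = 4(2), which is 4n not 4n+2, so ring C is not aromatic (cyclooctatetraene) — cyclooctatetraene distorts into a non-planar tub to avoid antiaromaticity.
Ring D has one sp³ carbon, so it is not fully conjugated — not aromatic (cyclopentadiene).
Aromatic: A, B. Total: 2.

2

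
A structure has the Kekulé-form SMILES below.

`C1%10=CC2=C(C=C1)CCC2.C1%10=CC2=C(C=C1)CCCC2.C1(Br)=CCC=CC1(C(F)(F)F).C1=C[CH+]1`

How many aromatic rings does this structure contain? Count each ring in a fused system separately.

3

The SMILES encodes a six-membered carbon ring with three alternating C=C double bonds, fused to a saturated five-membered carbon ring; a six-membered carbon ring with three alternating C=C double bonds, fused to a saturated six-membered carbon ring; a six-membered carbon ring with two isolated C=C double bonds and two sp³ carbons; a three-membered all-carbon ring bearing a positive charge on one carbon, with one C=C double bond.
The 6-membered ring is fully conjugated (every ring atom contributes a p orbital); 3 ring double bonds give 6 π electrons. 6 = 4(1)+2, so it is aromatic (benzene ring).
The 5-membered ring has three sp³ carbons, so it is not fully conjugated — not aromatic (cyclopentane ring).
The second 6-membered ring is fully conjugated (every ring atom contributes a p orbital); 3 ring double bonds give 6 π electrons. 6 = 4(1)+2, so it is aromatic (benzene ring).
The third 6-membered ring has four sp³ carbons, so it is not fully conjugated — not aromatic (cyclohexane ring).
The fourth 6-membered ring has two sp³ carbons, so it is not fully conjugated — not aromatic (1,4-cyclohexadiene).
The 3-membered ring has a continuous p-orbital overlap around the ring; 1 ring double bond (2 π electrons) plus the carbocation's empty p orbital (0, but keeps the ring conjugated) give 2 π electrons. Since 2 = 4n+2 (n=0), it is aromatic (cyclopropenyl cation).
3 of the 6 rings are aromatic. Total: 3.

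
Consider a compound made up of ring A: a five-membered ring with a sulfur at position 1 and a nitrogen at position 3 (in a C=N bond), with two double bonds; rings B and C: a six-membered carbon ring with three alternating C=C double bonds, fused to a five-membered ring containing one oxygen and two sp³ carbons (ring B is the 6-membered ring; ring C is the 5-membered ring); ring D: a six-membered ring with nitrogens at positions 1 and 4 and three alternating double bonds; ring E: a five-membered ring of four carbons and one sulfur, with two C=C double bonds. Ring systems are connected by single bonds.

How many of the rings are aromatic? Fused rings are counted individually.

4

Ring A has a continuous p-orbital overlap around the ring; 2 ring double bonds (4 π electrons) plus a heteroatom lone pair (2) give 6 π electrons. Since 6 = 4n+2 (n=1), ring A is aromatic (thiazole).
Ring B has a continuous p-orbital overlap around the ring; 3 ring double bonds give 6 π electrons. That satisfies 4n+2 with n=1, so ring B is aromatic (benzene ring).
Ring C has two sp³ carbons, so it is not fully conjugated — not aromatic (oxolane ring).
Ring D is fully conjugated (every ring atom contributes a p orbital); 3 ring double bonds give 6 π electrons. 6 = 4(1)+2, so ring D is aromatic (pyrazine).
Ring E is fully conjugated (every ring atom contributes a p orbital); 2 ring double bonds (4 π electrons) plus a heteroatom lone pair (2) give 6 π electrons. Since 6 = 4n+2 (n=1), ring E is aromatic (thiophene).
Aromatic: A, B, D, E. Total: 4.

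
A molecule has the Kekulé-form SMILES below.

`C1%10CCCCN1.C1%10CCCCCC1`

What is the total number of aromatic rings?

0

The SMILES encodes a six-membered saturated ring of five carbons and one N–H nitrogen; a seven-membered saturated carbon ring.
The 6-membered ring with one N–H has only sp³ atoms, so it is not fully conjugated — not aromatic (piperidine).
The 7-membered ring has only sp³ atoms, so it is not fully conjugated — not aromatic (cycloheptane).
None of the rings are aromatic. Total: 0.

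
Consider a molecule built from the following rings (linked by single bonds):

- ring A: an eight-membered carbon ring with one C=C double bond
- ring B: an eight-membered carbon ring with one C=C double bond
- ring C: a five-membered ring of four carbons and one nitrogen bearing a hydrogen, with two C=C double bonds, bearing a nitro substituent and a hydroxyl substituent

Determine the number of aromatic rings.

1

Ring A has six sp³ carbons, so it is not fully conjugated — not aromatic (cyclooctene).
Ring B has six sp³ carbons, so it is not fully conjugated — not aromatic (cyclooctene).
Ring C has a continuous p-orbital overlap around the ring; 2 ring double bonds (4 π electrons) plus a heteroatom lone pair (2) give 6 π electrons. Since 6 = 4n+2 (n=1), ring C is aromatic (pyrrole).
Aromatic: C. Total: 1.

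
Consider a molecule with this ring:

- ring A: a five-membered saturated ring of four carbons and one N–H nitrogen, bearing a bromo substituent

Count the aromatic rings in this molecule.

Ring A has only sp³ atoms, so it is not fully conjugated — not aromatic (pyrrolidine).

0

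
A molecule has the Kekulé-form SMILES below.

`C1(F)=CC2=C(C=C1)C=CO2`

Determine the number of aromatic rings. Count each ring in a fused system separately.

2

The SMILES encodes a six-membered carbon ring with three alternating C=C double bonds, fused to a five-membered ring containing one oxygen and two C=C double bonds.
The fused 6/5-membered bicyclic (with one oxygen) is a single π system with 9 sp² atoms and 10 π electrons from ring double bonds plus a heteroatom lone pair. 10 = 4(2)+2, so the system is aromatic and both rings count as aromatic (benzofuran).
2 of the 2 rings are aromatic. Total: 2.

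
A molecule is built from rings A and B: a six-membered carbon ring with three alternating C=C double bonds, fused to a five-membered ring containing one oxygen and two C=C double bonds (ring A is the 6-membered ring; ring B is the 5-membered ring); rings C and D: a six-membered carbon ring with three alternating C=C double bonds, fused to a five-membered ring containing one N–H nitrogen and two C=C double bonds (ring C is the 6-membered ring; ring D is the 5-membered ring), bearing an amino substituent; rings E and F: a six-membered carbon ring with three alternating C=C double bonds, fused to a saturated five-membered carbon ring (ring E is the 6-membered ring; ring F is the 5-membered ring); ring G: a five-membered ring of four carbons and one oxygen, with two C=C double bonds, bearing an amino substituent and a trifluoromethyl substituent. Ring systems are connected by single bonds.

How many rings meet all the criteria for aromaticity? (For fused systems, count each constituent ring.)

6

Rings A and B form a fused bicyclic system (with one oxygen) with 9 sp² atoms and 10 π electrons from ring double bonds plus a heteroatom lone pair. 10 = 4(2)+2, so the system is aromatic and both rings count as aromatic (benzofuran).
Rings C and D form a fused bicyclic system (with one N–H) with 9 sp² atoms and 10 π electrons from ring double bonds plus a heteroatom lone pair. 10 = 4(2)+2, so the system is aromatic and both rings count as aromatic (indole).
Ring E is fully conjugated (every ring atom contributes a p orbital); 3 ring double bonds give 6 π electrons. That satisfies 4n+2 with n=1, so ring E is aromatic (benzene ring).
Ring F has three sp³ carbons, so it is not fully conjugated — not aromatic (cyclopentane ring).
Ring G is planar and fully conjugated; 2 ring double bonds (4 π electrons) plus a heteroatom lone pair (2) give 6 π electrons. 6 = 4(1)+2, so ring G is aromatic (furan).
Aromatic: A, B, C, D, E, G. Total: 6.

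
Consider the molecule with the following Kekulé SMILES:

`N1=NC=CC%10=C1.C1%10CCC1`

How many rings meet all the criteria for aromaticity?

1

The SMILES encodes a six-membered ring with two adjacent nitrogens and three alternating double bonds; a four-membered saturated carbon ring.
The 6-membered ring with two nitrogens (1,2) has a continuous p-orbital overlap around the ring; 3 ring double bonds give 6 π electrons. Since 6 = 4n+2 (n=1), it is aromatic (pyridazine).
The 4-membered ring has only sp³ atoms, so it is not fully conjugated — not aromatic (cyclobutane).
1 of the 2 rings is aromatic. Total: 1.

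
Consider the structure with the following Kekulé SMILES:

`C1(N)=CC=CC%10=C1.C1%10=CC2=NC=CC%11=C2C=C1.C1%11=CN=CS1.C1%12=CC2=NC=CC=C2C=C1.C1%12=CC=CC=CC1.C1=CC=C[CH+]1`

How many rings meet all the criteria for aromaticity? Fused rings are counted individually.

6

The SMILES encodes a six-membered carbon ring with three alternating C=C double bonds; two fused six-membered rings, each with three alternating double bonds; one ring is all carbon and the other has one ring nitrogen; a five-membered ring with a sulfur at position 1 and a nitrogen at position 3 (in a C=N bond), with two double bonds; two fused six-membered rings, each with three alternating double bonds; one ring is all carbon and the other has one ring nitrogen; a seven-membered carbon ring with three C=C double bonds and one sp³ carbon; a five-membered all-carbon ring bearing a positive charge on one carbon, with two C=C double bonds.
The 6-membered ring is fully conjugated (every ring atom contributes a p orbital); 3 ring double bonds give 6 π electrons. 6 = 4(1)+2, so it is aromatic (benzene).
The fused 6/6-membered bicyclic (with one nitrogen) is a single π system with 10 sp² atoms and 10 π electrons from ring double bonds. 10 = 4(2)+2, so the system is aromatic and both rings count as aromatic (quinoline).
The 5-membered ring with one sulfur and one =N– has a continuous p-orbital overlap around the ring; 2 ring double bonds (4 π electrons) plus a heteroatom lone pair (2) give 6 π electrons. 6 = 4(1)+2, so it is aromatic (thiazole).
The fused 6/6-membered bicyclic (with one nitrogen) is a single π system with 10 sp² atoms and 10 π electrons from ring double bonds. 10 = 4(2)+2, so the system is aromatic and both rings count as aromatic (quinoline).
The 7-membered ring has one sp³ carbon, so it is not fully conjugated — not aromatic (cycloheptatriene).
The 5-membered ring has only sp² ring atoms; a planar conformation would have a fully conjugated π system of 4 electrons. But 4 = 4(1), which is 4n not 4n+2, so it is not aromatic (cyclopentadienyl cation).
6 of the 8 rings are aromatic. Total: 6.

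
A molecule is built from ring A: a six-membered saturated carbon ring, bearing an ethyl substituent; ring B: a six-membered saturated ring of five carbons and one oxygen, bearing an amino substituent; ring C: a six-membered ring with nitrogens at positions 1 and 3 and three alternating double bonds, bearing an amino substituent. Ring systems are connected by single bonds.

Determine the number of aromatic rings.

Ring A has only sp³ atoms, so it is not fully conjugated — not aromatic (cyclohexane).
Ring B has only sp³ atoms, so it is not fully conjugated — not aromatic (tetrahydropyran).
Ring C is planar and fully conjugated; 3 ring double bonds give 6 π electrons. That satisfies 4n+2 with n=1, so ring C is aromatic (pyrimidine).
Aromatic: C. Total: 1.

1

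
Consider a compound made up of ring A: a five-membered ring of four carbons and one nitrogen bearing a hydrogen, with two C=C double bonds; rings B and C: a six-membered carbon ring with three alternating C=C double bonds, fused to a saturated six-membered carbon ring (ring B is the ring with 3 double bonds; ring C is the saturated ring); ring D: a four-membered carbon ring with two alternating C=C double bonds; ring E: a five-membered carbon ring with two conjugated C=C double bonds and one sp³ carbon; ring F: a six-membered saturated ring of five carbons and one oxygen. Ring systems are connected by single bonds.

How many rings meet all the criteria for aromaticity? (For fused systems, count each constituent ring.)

2

Ring A is fully conjugated (every ring atom contributes a p orbital); 2 ring double bonds (4 π electrons) plus a heteroatom lone pair (2) give 6 π electrons. Since 6 = 4n+2 (n=1), ring A is aromatic (pyrrole).
Ring B is planar and fully conjugated; 3 ring double bonds give 6 π electrons. That satisfies 4n+2 with n=1, so ring B is aromatic (benzene ring).
Ring C has four sp³ carbons, so it is not fully conjugated — not aromatic (cyclohexane ring).
Ring D has only sp² ring atoms; a planar conformation would have a fully conjugated π system of 4 electrons. But 4 = 4(1), which is 4n not 4n+2, so ring D is not aromatic (cyclobutadiene) — cyclobutadiene is antiaromatic and distorts to a rectangle.
Ring E has one sp³ carbon, so it is not fully conjugated — not aromatic (cyclopentadiene).
Ring F has only sp³ atoms, so it is not fully conjugated — not aromatic (tetrahydropyran).
Aromatic: A, B. Total: 2.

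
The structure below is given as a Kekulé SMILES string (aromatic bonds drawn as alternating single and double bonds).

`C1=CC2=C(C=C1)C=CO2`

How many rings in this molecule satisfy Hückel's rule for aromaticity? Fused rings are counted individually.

The SMILES encodes a six-membered carbon ring with three alternating C=C double bonds, fused to a five-membered ring containing one oxygen and two C=C double bonds.
The fused 6/5-membered bicyclic (with one oxygen) is a single π system with 9 sp² atoms and 10 π electrons from ring double bonds plus a heteroatom lone pair. 10 = 4(2)+2, so the system is aromatic and both rings count as aromatic (benzofuran).
2 of the 2 rings are aromatic. Total: 2.

2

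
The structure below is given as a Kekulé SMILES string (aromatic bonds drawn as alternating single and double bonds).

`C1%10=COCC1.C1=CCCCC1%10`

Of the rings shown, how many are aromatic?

The SMILES encodes a five-membered ring of four carbons and one oxygen, with one C=C double bond and two sp³ carbons; a six-membered carbon ring with one C=C double bond.
The 5-membered ring with one oxygen has two sp³ carbons, so it is not fully conjugated — not aromatic (2,3-dihydrofuran).
The 6-membered ring has four sp³ carbons, so it is not fully conjugated — not aromatic (cyclohexene).
None of the rings are aromatic. Total: 0.

0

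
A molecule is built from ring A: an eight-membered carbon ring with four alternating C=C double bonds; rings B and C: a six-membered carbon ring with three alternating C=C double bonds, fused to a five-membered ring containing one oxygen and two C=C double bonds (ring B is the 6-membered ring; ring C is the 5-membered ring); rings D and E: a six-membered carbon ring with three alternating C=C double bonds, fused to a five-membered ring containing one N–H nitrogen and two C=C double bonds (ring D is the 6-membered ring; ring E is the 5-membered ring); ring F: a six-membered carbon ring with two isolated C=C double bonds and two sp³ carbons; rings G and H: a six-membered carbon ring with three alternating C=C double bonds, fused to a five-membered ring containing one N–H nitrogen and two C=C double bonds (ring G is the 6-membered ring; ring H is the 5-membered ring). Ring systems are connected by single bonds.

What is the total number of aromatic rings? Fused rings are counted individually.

6

Ring A has only sp² ring atoms; a planar conformation would have a fully conjugated π system of 8 electrons. But 8 = 4(2), which is 4n not 4n+2, so ring A is not aromatic (cyclooctatetraene) — cyclooctatetraene distorts into a non-planar tub to avoid antiaromaticity.
Rings B and C form a fused bicyclic system (with one oxygen) with 9 sp² atoms and 10 π electrons from ring double bonds plus a heteroatom lone pair. 10 = 4(2)+2, so the system is aromatic and both rings count as aromatic (benzofuran).
Rings D and E form a fused bicyclic system (with one N–H) with 9 sp² atoms and 10 π electrons from ring double bonds plus a heteroatom lone pair. 10 = 4(2)+2, so the system is aromatic and both rings count as aromatic (indole).
Ring F has two sp³ carbons, so it is not fully conjugated — not aromatic (1,4-cyclohexadiene).
Rings G and H form a fused bicyclic system (with one N–H) with 9 sp² atoms and 10 π electrons from ring double bonds plus a heteroatom lone pair. 10 = 4(2)+2, so the system is aromatic and both rings count as aromatic (indole).
Aromatic: B, C, D, E, G, H. Total: 6.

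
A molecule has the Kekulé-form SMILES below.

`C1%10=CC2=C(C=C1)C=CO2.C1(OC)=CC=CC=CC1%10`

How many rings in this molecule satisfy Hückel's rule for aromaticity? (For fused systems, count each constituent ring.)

2

The SMILES encodes a six-membered carbon ring with three alternating C=C double bonds, fused to a five-membered ring containing one oxygen and two C=C double bonds; a seven-membered carbon ring with three C=C double bonds and one sp³ carbon.
The fused 6/5-membered bicyclic (with one oxygen) is a single π system with 9 sp² atoms and 10 π electrons from ring double bonds plus a heteroatom lone pair. 10 = 4(2)+2, so the system is aromatic and both rings count as aromatic (benzofuran).
The 7-membered ring has one sp³ carbon, so it is not fully conjugated — not aromatic (cycloheptatriene).
2 of the 3 rings are aromatic. Total: 2.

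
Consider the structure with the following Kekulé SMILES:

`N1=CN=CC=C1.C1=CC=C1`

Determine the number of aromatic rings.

The SMILES encodes a six-membered ring with nitrogens at positions 1 and 3 and three alternating double bonds; a four-membered carbon ring with two alternating C=C double bonds.
The 6-membered ring with two nitrogens (1,3) is fully conjugated (every ring atom contributes a p orbital); 3 ring double bonds give 6 π electrons. 6 = 4(1)+2, so it is aromatic (pyrimidine).
The 4-membered ring has only sp² ring atoms; a planar conformation would have a fully conjugated π system of 4 electrons. But 4 = 4(1), which is 4n not 4n+2, so it is not aromatic (cyclobutadiene) — cyclobutadiene is antiaromatic and distorts to a rectangle.
1 of the 2 rings is aromatic. Total: 1.

1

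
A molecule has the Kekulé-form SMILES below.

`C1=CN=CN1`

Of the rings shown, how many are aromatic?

1

The SMILES encodes a five-membered ring with nitrogens at positions 1 and 3 (one bearing H, one in a C=N bond) and two double bonds.
The 5-membered ring with two nitrogens (one N–H, one =N–) is fully conjugated (every ring atom contributes a p orbital); 2 ring double bonds (4 π electrons) plus a heteroatom lone pair (2) give 6 π electrons. 6 = 4(1)+2, so it is aromatic (imidazole).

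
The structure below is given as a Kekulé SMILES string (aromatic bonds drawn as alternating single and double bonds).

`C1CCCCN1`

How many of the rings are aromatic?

The SMILES encodes a six-membered saturated ring of five carbons and one N–H nitrogen.
The 6-membered ring with one N–H has only sp³ atoms, so it is not fully conjugated — not aromatic (piperidine).

0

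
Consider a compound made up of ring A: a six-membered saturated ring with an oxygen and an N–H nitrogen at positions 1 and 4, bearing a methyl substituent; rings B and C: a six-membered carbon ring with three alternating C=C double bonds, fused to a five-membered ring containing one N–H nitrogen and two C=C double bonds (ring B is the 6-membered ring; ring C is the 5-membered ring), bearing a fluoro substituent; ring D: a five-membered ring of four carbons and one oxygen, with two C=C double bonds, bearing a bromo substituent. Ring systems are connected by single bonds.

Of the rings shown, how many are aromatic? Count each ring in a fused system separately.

Ring A has only sp³ atoms, so it is not fully conjugated — not aromatic (morpholine).
Rings B and C form a fused bicyclic system (with one N–H) with 9 sp² atoms and 10 π electrons from ring double bonds plus a heteroatom lone pair. 10 = 4(2)+2, so the system is aromatic and both rings count as aromatic (indole).
Ring D is planar and fully conjugated; 2 ring double bonds (4 π electrons) plus a heteroatom lone pair (2) give 6 π electrons. 6 = 4(1)+2, so ring D is aromatic (furan).
Aromatic: B, C, D. Total: 3.

3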